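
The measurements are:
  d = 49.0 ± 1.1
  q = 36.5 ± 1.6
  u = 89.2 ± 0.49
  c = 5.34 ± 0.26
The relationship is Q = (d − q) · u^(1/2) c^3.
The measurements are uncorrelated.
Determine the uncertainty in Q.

Let w = d − q = 12.5. δw = √(δd² + δq²) = √(1.21 + 2.56) = 1.94, so δw/w = 0.155.
Q is then a monomial in w, u, c:
δQ/Q = √((δw/w)² + (½·δu/u)² + (3·δc/c)²) = √(0.0241 + 7.54e-06 + 0.0213) = 0.213
Q = 18000, so δQ = 0.213 × 18000 = 3830.

3830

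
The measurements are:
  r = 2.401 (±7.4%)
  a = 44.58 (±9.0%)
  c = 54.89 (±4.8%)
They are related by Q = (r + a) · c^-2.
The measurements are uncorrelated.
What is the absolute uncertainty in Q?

0.00200

Let u = r + a = 46.98. δu = √(δr² + δa²) = √(0.0316 + 16.1) = 4.02, so δu/u = 0.0855.
Q is then a monomial in u, c:
δQ/Q = √((δu/u)² + (-2·δc/c)²) = √(0.00731 + 0.00922) = 0.129
Q = 0.01559, so δQ = 0.129 × 0.01559 = 0.00200.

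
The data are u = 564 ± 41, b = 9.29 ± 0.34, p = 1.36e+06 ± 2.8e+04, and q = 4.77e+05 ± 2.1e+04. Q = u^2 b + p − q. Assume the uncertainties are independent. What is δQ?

Let w = u^2·b = 2.96e+06. δw/w = √((2·δu/u)² + (1·δb/b)²) = √(0.0211 + 0.00134) = 0.150, so δw = 4.43e+05.
Q = w + p − q: δQ = √(δw² + δp² + δq²) = √(1.96e+11 + 7.84e+08 + 4.41e+08) = 4.44e+05

4.44e+05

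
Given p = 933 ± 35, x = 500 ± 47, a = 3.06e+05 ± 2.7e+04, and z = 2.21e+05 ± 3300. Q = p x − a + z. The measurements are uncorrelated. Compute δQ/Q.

0.143

Let w = p·x = 4.66e+05. δw/w = √((1·δp/p)² + (1·δx/x)²) = √(0.00141 + 0.00884) = 0.101, so δw = 47200.
Q = w − a + z: δQ = √(δw² + δa² + δz²) = √(2.23e+09 + 7.29e+08 + 1.09e+07) = 54500
Q = 3.82e+05, so δQ/Q = 54500/3.82e+05 = 0.143.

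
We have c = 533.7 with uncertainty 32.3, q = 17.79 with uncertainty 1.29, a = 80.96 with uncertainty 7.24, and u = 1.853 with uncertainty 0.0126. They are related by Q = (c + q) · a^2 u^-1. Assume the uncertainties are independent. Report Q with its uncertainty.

Let w = c + q = 551.5. δw = √(δc² + δq²) = √(1040 + 1.66) = 32.3, so δw/w = 0.0586.
Q is then a monomial in w, a, u:
δQ/Q = √((δw/w)² + (2·δa/a)² + (-1·δu/u)²) = √(0.00344 + 0.0320 + 4.62e-05) = 0.188
Q = 1.951e+06, so δQ = 0.188 × 1.951e+06 = 3.67e+05.

(1.951 ± 0.367) × 10^6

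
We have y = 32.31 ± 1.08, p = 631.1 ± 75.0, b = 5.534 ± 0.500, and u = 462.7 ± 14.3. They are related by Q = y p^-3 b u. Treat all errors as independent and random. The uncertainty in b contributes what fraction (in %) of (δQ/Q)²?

(δQ/Q)² = (1·δy/y)² + (-3·δp/p)² + (1·δb/b)² + (1·δu/u)²
  y term: (1×0.0334)² = 0.00112
  p term: (-3×0.119)² = 0.127
  b term: (1×0.0904)² = 0.00816
  u term: (1×0.0309)² = 0.000955
Total = 0.137. Share from b = 0.00816/0.137 = 0.0594.

5.94%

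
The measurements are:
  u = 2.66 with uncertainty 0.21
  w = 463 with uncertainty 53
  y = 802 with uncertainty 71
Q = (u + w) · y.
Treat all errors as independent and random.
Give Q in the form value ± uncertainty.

(3.73 ± 0.539) × 10^5

Let h = u + w = 466. δh = √(δu² + δw²) = √(0.0441 + 2810) = 53.0, so δh/h = 0.114.
Q is then a monomial in h, y:
δQ/Q = √((δh/h)² + (1·δy/y)²) = √(0.0130 + 0.00784) = 0.144
Q = 3.73e+05, so δQ = 0.144 × 3.73e+05 = 53900.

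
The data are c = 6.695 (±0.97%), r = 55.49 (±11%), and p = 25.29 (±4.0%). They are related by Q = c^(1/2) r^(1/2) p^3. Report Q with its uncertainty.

311800 ± 41200

Each factor contributes (exponent × relative error)² to (δQ/Q)²:
  (½·δc/c)² = (0.5×0.00970)² = 2.35e-05;  (½·δr/r)² = (0.5×0.110)² = 0.00302;  (3·δp/p)² = (3×0.0400)² = 0.0144
δQ/Q = √(0.0174) = 0.132
Q = 311800, so δQ = 0.132 × 311800 = 41200.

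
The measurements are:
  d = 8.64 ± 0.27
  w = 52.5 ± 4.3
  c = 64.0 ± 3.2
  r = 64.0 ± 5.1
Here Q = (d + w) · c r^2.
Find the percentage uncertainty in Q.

Let u = d + w = 61.1. δu = √(δd² + δw²) = √(0.0729 + 18.5) = 4.31, so δu/u = 0.0705.
Q is then a monomial in u, c, r:
δQ/Q = √((δu/u)² + (1·δc/c)² + (2·δr/r)²) = √(0.00497 + 0.00250 + 0.0254) = 0.181

18.1%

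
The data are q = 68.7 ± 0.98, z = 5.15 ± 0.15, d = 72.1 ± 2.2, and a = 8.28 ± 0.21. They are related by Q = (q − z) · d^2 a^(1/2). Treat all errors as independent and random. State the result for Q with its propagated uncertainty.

(9.51 ± 0.611) × 10^5

Let u = q − z = 63.6. δu = √(δq² + δz²) = √(0.960 + 0.0225) = 0.991, so δu/u = 0.0156.
Q is then a monomial in u, d, a:
δQ/Q = √((δu/u)² + (2·δd/d)² + (½·δa/a)²) = √(0.000243 + 0.00372 + 0.000161) = 0.0643
Q = 9.51e+05, so δQ = 0.0643 × 9.51e+05 = 61100.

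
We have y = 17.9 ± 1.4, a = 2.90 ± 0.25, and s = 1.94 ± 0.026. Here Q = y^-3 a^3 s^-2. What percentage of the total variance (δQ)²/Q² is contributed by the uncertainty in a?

(δQ/Q)² = (-3·δy/y)² + (3·δa/a)² + (-2·δs/s)²
  y term: (-3×0.0782)² = 0.0551
  a term: (3×0.0862)² = 0.0669
  s term: (-2×0.0134)² = 0.000718
Total = 0.123. Share from a = 0.0669/0.123 = 0.545.

54.5%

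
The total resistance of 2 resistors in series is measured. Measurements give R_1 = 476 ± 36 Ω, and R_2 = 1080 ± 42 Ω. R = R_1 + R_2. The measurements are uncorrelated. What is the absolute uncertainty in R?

For a sum/difference, combine absolute errors in quadrature:
  (δR_1)² = 1300;  (δR_2)² = 1760
δR = √(3060) = 55.3 Ω

55.3 Ω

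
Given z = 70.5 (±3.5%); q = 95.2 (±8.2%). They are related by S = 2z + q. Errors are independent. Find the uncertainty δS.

Each term contributes (cᵢ δxᵢ)² to (δS)²:
  (2·δz)² = 24.4;  (δq)² = 60.9
δS = √(85.3) = 9.24

9.24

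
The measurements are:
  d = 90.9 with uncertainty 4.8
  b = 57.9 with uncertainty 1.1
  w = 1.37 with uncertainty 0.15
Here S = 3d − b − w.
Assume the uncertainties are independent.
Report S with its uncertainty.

213 ± 14.4

Each term contributes (cᵢ δxᵢ)² to (δS)²:
  (3·δd)² = 207;  (δb)² = 1.21;  (δw)² = 0.0225
δS = √(209) = 14.4
S = 213.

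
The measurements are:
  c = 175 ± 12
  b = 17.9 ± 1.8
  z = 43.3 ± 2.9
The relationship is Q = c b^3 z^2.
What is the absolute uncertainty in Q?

Since Q is a product/quotient, work with relative uncertainties:
  (1·δc/c)² = (1×0.0686)² = 0.00470;  (3·δb/b)² = (3×0.101)² = 0.0910;  (2·δz/z)² = (2×0.0670)² = 0.0179
δQ/Q = √(0.114) = 0.337
Q = 1.88e+09, so δQ = 0.337 × 1.88e+09 = 6.34e+08.

6.34e+08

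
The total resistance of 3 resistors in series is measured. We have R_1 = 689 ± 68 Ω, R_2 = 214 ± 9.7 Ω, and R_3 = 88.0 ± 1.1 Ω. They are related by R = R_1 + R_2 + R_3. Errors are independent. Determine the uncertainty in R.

68.7 Ω

Absolute uncertainties add in quadrature for a linear combination:
  (δR_1)² = 4620;  (δR_2)² = 94.1;  (δR_3)² = 1.21
δR = √(4720) = 68.7 Ω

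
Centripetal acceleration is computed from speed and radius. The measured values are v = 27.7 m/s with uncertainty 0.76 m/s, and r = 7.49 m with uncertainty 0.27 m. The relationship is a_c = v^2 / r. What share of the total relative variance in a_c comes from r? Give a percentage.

(δa_c/a_c)² = (2·δv/v)² + (-1·δr/r)²
  v term: (2×0.0274)² = 0.00301
  r term: (-1×0.0360)² = 0.00130
Total = 0.00431. Share from r = 0.00130/0.00431 = 0.301.

30.1%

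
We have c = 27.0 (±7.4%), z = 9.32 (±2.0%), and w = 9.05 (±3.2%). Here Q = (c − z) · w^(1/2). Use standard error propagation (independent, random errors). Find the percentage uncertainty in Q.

11.5%

Let u = c − z = 17.7. δu = √(δc² + δz²) = √(3.99 + 0.0347) = 2.01, so δu/u = 0.113.
Q is then a monomial in u, w:
δQ/Q = √((δu/u)² + (½·δw/w)²) = √(0.0129 + 0.000256) = 0.115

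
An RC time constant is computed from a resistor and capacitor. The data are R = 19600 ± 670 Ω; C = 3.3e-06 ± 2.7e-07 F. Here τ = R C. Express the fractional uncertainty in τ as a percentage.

8.87%

τ is a product of powers, so relative uncertainties combine in quadrature:
  (1·δR/R)² = (1×0.0342)² = 0.00117;  (1·δC/C)² = (1×0.0818)² = 0.00669
δτ/τ = √(0.00786) = 0.0887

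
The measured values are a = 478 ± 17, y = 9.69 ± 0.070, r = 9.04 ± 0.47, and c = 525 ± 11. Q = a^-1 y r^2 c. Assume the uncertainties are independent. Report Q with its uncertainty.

870 ± 97.5

Relative error in a monomial: (δQ/Q)² = Σ (nᵢ · δxᵢ/xᵢ)².
  (-1·δa/a)² = (-1×0.0356)² = 0.00126;  (1·δy/y)² = (1×0.00722)² = 5.22e-05;  (2·δr/r)² = (2×0.0520)² = 0.0108;  (1·δc/c)² = (1×0.0210)² = 0.000439
δQ/Q = √(0.0126) = 0.112
Q = 870, so δQ = 0.112 × 870 = 97.5.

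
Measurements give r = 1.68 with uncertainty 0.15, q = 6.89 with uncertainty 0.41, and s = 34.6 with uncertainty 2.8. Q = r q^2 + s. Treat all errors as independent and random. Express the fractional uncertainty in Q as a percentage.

Let p = r·q^2 = 79.8. δp/p = √((1·δr/r)² + (2·δq/q)²) = √(0.00797 + 0.0142) = 0.149, so δp = 11.9.
Q = p + s: δQ = √(δp² + δs²) = √(141 + 7.84) = 12.2
Q = 114, so δQ/Q = 12.2/114 = 0.107.

10.7%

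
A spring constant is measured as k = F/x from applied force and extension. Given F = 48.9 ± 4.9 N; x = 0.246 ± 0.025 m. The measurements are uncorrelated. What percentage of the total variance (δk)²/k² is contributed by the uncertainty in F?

(δk/k)² = (1·δF/F)² + (-1·δx/x)²
  F term: (1×0.100)² = 0.0100
  x term: (-1×0.102)² = 0.0103
Total = 0.0204. Share from F = 0.0100/0.0204 = 0.493.

49.3%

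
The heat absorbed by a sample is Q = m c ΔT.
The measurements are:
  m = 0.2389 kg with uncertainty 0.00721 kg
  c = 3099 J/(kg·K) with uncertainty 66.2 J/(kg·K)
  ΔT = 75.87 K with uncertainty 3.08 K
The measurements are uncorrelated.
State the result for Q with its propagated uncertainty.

Products/powers → add relative errors in quadrature, weighted by exponent:
  (1·δm/m)² = (1×0.0302)² = 0.000911;  (1·δc/c)² = (1×0.0214)² = 0.000456;  (1·δΔT/ΔT)² = (1×0.0406)² = 0.00165
δQ/Q = √(0.00302) = 0.0549
Q = 56170 J, so δQ = 0.0549 × 56170 = 3080 J.

56170 ± 3080 J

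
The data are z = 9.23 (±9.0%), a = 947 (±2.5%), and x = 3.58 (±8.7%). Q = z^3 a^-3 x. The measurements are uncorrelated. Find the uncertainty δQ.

For a monomial Q ∝ z^3, a^-3, x, fractional errors add in quadrature:
  (3·δz/z)² = (3×0.0900)² = 0.0729;  (-3·δa/a)² = (-3×0.0250)² = 0.00563;  (1·δx/x)² = (1×0.0870)² = 0.00757
δQ/Q = √(0.0861) = 0.293
Q = 3.31e-06, so δQ = 0.293 × 3.31e-06 = 9.73e-07.

9.73e-07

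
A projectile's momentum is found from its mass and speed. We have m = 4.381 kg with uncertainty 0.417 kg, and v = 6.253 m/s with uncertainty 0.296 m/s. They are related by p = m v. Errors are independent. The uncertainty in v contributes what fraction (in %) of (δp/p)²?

(δp/p)² = (1·δm/m)² + (1·δv/v)²
  m term: (1×0.0952)² = 0.00906
  v term: (1×0.0473)² = 0.00224
Total = 0.0113. Share from v = 0.00224/0.0113 = 0.198.

19.8%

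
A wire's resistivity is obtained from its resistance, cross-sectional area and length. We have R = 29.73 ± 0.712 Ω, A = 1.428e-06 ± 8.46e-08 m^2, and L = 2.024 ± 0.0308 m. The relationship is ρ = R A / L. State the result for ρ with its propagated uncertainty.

(2.098 ± 0.138) × 10^-5 Ω·m

Relative error in a monomial: (δρ/ρ)² = Σ (nᵢ · δxᵢ/xᵢ)².
  (1·δR/R)² = (1×0.0239)² = 0.000574;  (1·δA/A)² = (1×0.0592)² = 0.00351;  (-1·δL/L)² = (-1×0.0152)² = 0.000232
δρ/ρ = √(0.00431) = 0.0657
ρ = 2.098e-05 Ω·m, so δρ = 0.0657 × 2.098e-05 = 1.38e-06 Ω·m.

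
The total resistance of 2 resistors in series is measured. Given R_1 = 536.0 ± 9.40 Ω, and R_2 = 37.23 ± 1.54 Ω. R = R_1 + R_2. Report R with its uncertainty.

573.2 ± 9.53 Ω

Absolute uncertainties add in quadrature for a linear combination:
  (δR_1)² = 88.4;  (δR_2)² = 2.37
δR = √(90.7) = 9.53 Ω
R = 573.2 Ω.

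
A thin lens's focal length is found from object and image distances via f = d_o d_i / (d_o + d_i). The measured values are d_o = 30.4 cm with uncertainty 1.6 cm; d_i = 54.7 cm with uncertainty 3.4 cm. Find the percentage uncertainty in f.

∂f/∂d_o = (d_i/(d_o+d_i))² = 0.413;  ∂f/∂d_i = (d_o/(d_o+d_i))² = 0.128
δf = √((∂f/∂d_o · δd_o)² + (∂f/∂d_i · δd_i)²) = √(0.437 + 0.188) = 0.791 cm
f = 19.5 cm, so δf/f = 0.791/19.5 = 0.0405.

4.05%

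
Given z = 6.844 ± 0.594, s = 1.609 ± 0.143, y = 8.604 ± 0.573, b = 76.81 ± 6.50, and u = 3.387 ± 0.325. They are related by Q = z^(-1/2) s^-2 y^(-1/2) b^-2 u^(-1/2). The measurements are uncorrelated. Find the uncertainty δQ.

Since Q is a product/quotient, work with relative uncertainties:
  (−½·δz/z)² = (-0.5×0.0868)² = 0.00188;  (-2·δs/s)² = (-2×0.0889)² = 0.0316;  (−½·δy/y)² = (-0.5×0.0666)² = 0.00111;  (-2·δb/b)² = (-2×0.0846)² = 0.0286;  (−½·δu/u)² = (-0.5×0.0960)² = 0.00230
δQ/Q = √(0.0655) = 0.256
Q = 4.636e-06, so δQ = 0.256 × 4.636e-06 = 1.19e-06.

1.19e-06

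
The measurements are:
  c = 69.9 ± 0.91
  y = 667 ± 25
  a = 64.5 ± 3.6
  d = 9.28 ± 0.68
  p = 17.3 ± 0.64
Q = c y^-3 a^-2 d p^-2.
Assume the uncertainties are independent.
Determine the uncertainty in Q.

3.34e-13

Products/powers → add relative errors in quadrature, weighted by exponent:
  (1·δc/c)² = (1×0.0130)² = 0.000169;  (-3·δy/y)² = (-3×0.0375)² = 0.0126;  (-2·δa/a)² = (-2×0.0558)² = 0.0125;  (1·δd/d)² = (1×0.0733)² = 0.00537;  (-2·δp/p)² = (-2×0.0370)² = 0.00547
δQ/Q = √(0.0361) = 0.190
Q = 1.76e-12, so δQ = 0.190 × 1.76e-12 = 3.34e-13.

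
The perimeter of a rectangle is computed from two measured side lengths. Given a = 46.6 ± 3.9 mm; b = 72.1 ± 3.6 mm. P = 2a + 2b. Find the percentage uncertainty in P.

4.47%

Absolute uncertainties add in quadrature for a linear combination:
  (2·δa)² = 60.8;  (2·δb)² = 51.8
δP = √(113) = 10.6 mm
P = 237 mm, so δP/P = 10.6/237 = 0.0447.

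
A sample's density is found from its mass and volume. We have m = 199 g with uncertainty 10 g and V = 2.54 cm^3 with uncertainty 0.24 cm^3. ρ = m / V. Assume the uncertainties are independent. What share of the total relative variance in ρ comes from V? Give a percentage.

(δρ/ρ)² = (1·δm/m)² + (-1·δV/V)²
  m term: (1×0.0503)² = 0.00253
  V term: (-1×0.0945)² = 0.00893
Total = 0.0115. Share from V = 0.00893/0.0115 = 0.780.

78.0%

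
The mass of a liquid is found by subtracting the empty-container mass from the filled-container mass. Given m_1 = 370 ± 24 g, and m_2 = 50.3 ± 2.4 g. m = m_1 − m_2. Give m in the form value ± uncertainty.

Absolute uncertainties add in quadrature for a linear combination:
  (δm_1)² = 576;  (δm_2)² = 5.76
δm = √(582) = 24.1 g
m = 320 g.

320 ± 24.1 g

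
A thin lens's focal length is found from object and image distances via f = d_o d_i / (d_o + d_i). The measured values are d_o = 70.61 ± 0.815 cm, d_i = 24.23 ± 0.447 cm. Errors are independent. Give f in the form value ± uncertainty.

∂f/∂d_o = (d_i/(d_o+d_i))² = 0.0653;  ∂f/∂d_i = (d_o/(d_o+d_i))² = 0.554
δf = √((∂f/∂d_o · δd_o)² + (∂f/∂d_i · δd_i)²) = √(0.00283 + 0.0614) = 0.253 cm
f = 18.04 cm.

18.04 ± 0.253 cm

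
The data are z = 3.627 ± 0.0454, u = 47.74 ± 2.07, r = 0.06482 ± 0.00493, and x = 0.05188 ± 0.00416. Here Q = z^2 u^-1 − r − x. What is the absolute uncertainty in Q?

Let p = z^2·u^-1 = 0.2756. δp/p = √((2·δz/z)² + (-1·δu/u)²) = √(0.000627 + 0.00188) = 0.0501, so δp = 0.0138.
Q = p − r − x: δQ = √(δp² + δr² + δx²) = √(0.000190 + 2.43e-05 + 1.73e-05) = 0.0152

0.0152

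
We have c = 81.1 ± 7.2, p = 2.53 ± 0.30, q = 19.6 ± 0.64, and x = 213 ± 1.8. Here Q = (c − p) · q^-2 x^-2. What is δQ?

Let u = c − p = 78.6. δu = √(δc² + δp²) = √(51.8 + 0.0900) = 7.21, so δu/u = 0.0917.
Q is then a monomial in u, q, x:
δQ/Q = √((δu/u)² + (-2·δq/q)² + (-2·δx/x)²) = √(0.00841 + 0.00426 + 0.000286) = 0.114
Q = 4.51e-06, so δQ = 0.114 × 4.51e-06 = 5.13e-07.

5.13e-07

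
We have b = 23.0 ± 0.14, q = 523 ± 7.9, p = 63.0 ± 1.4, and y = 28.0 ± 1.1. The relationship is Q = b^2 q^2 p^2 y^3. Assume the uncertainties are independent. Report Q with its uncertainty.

Q is a product of powers, so relative uncertainties combine in quadrature:
  (2·δb/b)² = (2×0.00609)² = 0.000148;  (2·δq/q)² = (2×0.0151)² = 0.000913;  (2·δp/p)² = (2×0.0222)² = 0.00198;  (3·δy/y)² = (3×0.0393)² = 0.0139
δQ/Q = √(0.0169) = 0.130
Q = 1.26e+16, so δQ = 0.130 × 1.26e+16 = 1.64e+15.

(1.26 ± 0.164) × 10^16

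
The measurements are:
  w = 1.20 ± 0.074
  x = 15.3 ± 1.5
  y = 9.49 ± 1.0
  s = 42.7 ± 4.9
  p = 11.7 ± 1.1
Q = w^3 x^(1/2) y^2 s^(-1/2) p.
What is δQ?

333

Each factor contributes (exponent × relative error)² to (δQ/Q)²:
  (3·δw/w)² = (3×0.0617)² = 0.0342;  (½·δx/x)² = (0.5×0.0980)² = 0.00240;  (2·δy/y)² = (2×0.105)² = 0.0444;  (−½·δs/s)² = (-0.5×0.115)² = 0.00329;  (1·δp/p)² = (1×0.0940)² = 0.00884
δQ/Q = √(0.0932) = 0.305
Q = 1090, so δQ = 0.305 × 1090 = 333.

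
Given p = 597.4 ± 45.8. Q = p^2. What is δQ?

Q ∝ p^2, so δQ/Q = |2| · δp/p = 2 × 0.0767 = 0.153.
Q = 356900, so δQ = 0.153 × 356900 = 54700.

54700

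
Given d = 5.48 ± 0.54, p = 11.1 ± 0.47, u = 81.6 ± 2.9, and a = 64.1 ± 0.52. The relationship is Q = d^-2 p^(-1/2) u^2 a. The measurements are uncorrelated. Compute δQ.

899

Since Q is a product/quotient, work with relative uncertainties:
  (-2·δd/d)² = (-2×0.0985)² = 0.0388;  (−½·δp/p)² = (-0.5×0.0423)² = 0.000448;  (2·δu/u)² = (2×0.0355)² = 0.00505;  (1·δa/a)² = (1×0.00811)² = 6.58e-05
δQ/Q = √(0.0444) = 0.211
Q = 4270, so δQ = 0.211 × 4270 = 899.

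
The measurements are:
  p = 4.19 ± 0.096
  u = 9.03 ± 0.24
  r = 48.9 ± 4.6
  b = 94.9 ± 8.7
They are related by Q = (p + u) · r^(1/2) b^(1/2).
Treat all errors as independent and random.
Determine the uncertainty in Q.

Let w = p + u = 13.2. δw = √(δp² + δu²) = √(0.00922 + 0.0576) = 0.258, so δw/w = 0.0196.
Q is then a monomial in w, r, b:
δQ/Q = √((δw/w)² + (½·δr/r)² + (½·δb/b)²) = √(0.000382 + 0.00221 + 0.00210) = 0.0685
Q = 901, so δQ = 0.0685 × 901 = 61.7.

61.7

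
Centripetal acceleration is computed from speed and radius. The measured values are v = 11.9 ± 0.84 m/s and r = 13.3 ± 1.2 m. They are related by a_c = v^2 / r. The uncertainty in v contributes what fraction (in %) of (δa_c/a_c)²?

71.0%

(δa_c/a_c)² = (2·δv/v)² + (-1·δr/r)²
  v term: (2×0.0706)² = 0.0199
  r term: (-1×0.0902)² = 0.00814
Total = 0.0281. Share from v = 0.0199/0.0281 = 0.710.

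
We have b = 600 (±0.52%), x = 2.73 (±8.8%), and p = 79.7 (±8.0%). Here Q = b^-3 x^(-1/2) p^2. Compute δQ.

Since Q is a product/quotient, work with relative uncertainties:
  (-3·δb/b)² = (-3×0.00520)² = 0.000243;  (−½·δx/x)² = (-0.5×0.0880)² = 0.00194;  (2·δp/p)² = (2×0.0800)² = 0.0256
δQ/Q = √(0.0278) = 0.167
Q = 1.78e-05, so δQ = 0.167 × 1.78e-05 = 2.97e-06.

2.97e-06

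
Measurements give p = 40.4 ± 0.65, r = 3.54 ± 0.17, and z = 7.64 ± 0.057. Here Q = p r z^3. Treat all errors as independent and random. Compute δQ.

3530

Since Q is a product/quotient, work with relative uncertainties:
  (1·δp/p)² = (1×0.0161)² = 0.000259;  (1·δr/r)² = (1×0.0480)² = 0.00231;  (3·δz/z)² = (3×0.00746)² = 0.000501
δQ/Q = √(0.00307) = 0.0554
Q = 63800, so δQ = 0.0554 × 63800 = 3530.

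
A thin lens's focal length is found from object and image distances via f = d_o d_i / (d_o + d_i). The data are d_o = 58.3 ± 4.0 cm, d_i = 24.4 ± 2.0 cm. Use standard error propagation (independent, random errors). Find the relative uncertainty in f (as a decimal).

∂f/∂d_o = (d_i/(d_o+d_i))² = 0.0870;  ∂f/∂d_i = (d_o/(d_o+d_i))² = 0.497
δf = √((∂f/∂d_o · δd_o)² + (∂f/∂d_i · δd_i)²) = √(0.121 + 0.988) = 1.05 cm
f = 17.2 cm, so δf/f = 1.05/17.2 = 0.0612.

0.0612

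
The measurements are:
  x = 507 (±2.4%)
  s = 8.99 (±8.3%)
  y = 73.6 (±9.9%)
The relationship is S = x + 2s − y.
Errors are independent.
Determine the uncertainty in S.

14.3

S is a linear combination, so absolute uncertainties add in quadrature:
  (δx)² = 148;  (2·δs)² = 2.23;  (δy)² = 53.1
δS = √(203) = 14.3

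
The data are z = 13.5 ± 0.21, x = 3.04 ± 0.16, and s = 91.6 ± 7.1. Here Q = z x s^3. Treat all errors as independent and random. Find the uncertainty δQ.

7.54e+06

Products/powers → add relative errors in quadrature, weighted by exponent:
  (1·δz/z)² = (1×0.0156)² = 0.000242;  (1·δx/x)² = (1×0.0526)² = 0.00277;  (3·δs/s)² = (3×0.0775)² = 0.0541
δQ/Q = √(0.0571) = 0.239
Q = 3.15e+07, so δQ = 0.239 × 3.15e+07 = 7.54e+06.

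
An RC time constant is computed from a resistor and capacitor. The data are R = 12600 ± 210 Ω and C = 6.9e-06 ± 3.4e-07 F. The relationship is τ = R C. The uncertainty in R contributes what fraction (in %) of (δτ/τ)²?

10.3%

(δτ/τ)² = (1·δR/R)² + (1·δC/C)²
  R term: (1×0.0167)² = 0.000278
  C term: (1×0.0493)² = 0.00243
Total = 0.00271. Share from R = 0.000278/0.00271 = 0.103.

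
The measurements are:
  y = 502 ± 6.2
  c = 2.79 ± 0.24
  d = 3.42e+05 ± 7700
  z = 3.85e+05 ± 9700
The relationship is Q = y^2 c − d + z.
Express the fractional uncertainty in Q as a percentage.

Let p = y^2·c = 7.03e+05. δp/p = √((2·δy/y)² + (1·δc/c)²) = √(0.000610 + 0.00740) = 0.0895, so δp = 62900.
Q = p − d + z: δQ = √(δp² + δd² + δz²) = √(3.96e+09 + 5.93e+07 + 9.41e+07) = 64100
Q = 7.46e+05, so δQ/Q = 64100/7.46e+05 = 0.0860.

8.60%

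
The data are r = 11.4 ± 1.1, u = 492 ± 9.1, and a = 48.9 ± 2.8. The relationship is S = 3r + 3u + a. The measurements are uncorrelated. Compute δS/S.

0.0177

Absolute uncertainties add in quadrature for a linear combination:
  (3·δr)² = 10.9;  (3·δu)² = 745;  (δa)² = 7.84
δS = √(764) = 27.6
S = 1560, so δS/S = 27.6/1560 = 0.0177.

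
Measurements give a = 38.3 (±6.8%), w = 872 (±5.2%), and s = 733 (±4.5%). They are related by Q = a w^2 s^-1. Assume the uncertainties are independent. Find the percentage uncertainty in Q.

Q is a product of powers, so relative uncertainties combine in quadrature:
  (1·δa/a)² = (1×0.0680)² = 0.00462;  (2·δw/w)² = (2×0.0520)² = 0.0108;  (-1·δs/s)² = (-1×0.0450)² = 0.00202
δQ/Q = √(0.0175) = 0.132

13.2%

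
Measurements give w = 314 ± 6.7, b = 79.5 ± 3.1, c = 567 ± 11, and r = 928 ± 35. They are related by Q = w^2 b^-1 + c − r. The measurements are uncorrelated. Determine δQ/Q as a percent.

Let p = w^2·b^-1 = 1240. δp/p = √((2·δw/w)² + (-1·δb/b)²) = √(0.00182 + 0.00152) = 0.0578, so δp = 71.7.
Q = p + c − r: δQ = √(δp² + δc² + δr²) = √(5140 + 121 + 1220) = 80.5
Q = 879, so δQ/Q = 80.5/879 = 0.0916.

9.16%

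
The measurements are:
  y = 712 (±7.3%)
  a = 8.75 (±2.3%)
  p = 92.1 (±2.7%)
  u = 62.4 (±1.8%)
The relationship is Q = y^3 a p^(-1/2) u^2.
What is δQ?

Since Q is a product/quotient, work with relative uncertainties:
  (3·δy/y)² = (3×0.0730)² = 0.0480;  (1·δa/a)² = (1×0.0230)² = 0.000529;  (−½·δp/p)² = (-0.5×0.0270)² = 0.000182;  (2·δu/u)² = (2×0.0180)² = 0.00130
δQ/Q = √(0.0500) = 0.224
Q = 1.28e+12, so δQ = 0.224 × 1.28e+12 = 2.86e+11.

2.86e+11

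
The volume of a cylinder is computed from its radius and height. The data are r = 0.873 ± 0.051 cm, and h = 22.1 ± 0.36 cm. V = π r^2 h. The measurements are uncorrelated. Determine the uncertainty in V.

6.24 cm^3

Since V is a product/quotient, work with relative uncertainties:
  (2·δr/r)² = (2×0.0584)² = 0.0137;  (1·δh/h)² = (1×0.0163)² = 0.000265
δV/V = √(0.0139) = 0.118
V = 52.9 cm^3, so δV = 0.118 × 52.9 = 6.24 cm^3.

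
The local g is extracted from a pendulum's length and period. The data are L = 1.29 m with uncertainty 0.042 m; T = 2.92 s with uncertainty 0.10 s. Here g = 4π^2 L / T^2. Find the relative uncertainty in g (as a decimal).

For a monomial g ∝ L, T^-2, fractional errors add in quadrature:
  (1·δL/L)² = (1×0.0326)² = 0.00106;  (-2·δT/T)² = (-2×0.0342)² = 0.00469
δg/g = √(0.00575) = 0.0758

0.0758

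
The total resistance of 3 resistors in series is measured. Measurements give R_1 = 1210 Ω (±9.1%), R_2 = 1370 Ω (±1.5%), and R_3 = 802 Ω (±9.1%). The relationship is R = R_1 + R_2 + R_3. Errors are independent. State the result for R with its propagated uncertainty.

3380 ± 134 Ω

For a sum/difference, combine absolute errors in quadrature:
  (δR_1)² = 12100;  (δR_2)² = 422;  (δR_3)² = 5330
δR = √(17900) = 134 Ω
R = 3380 Ω.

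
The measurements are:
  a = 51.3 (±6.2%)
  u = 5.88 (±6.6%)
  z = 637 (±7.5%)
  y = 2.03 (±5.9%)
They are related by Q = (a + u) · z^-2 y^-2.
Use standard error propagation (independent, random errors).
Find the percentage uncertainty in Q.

Let w = a + u = 57.2. δw = √(δa² + δu²) = √(10.1 + 0.151) = 3.20, so δw/w = 0.0560.
Q is then a monomial in w, z, y:
δQ/Q = √((δw/w)² + (-2·δz/z)² + (-2·δy/y)²) = √(0.00314 + 0.0225 + 0.0139) = 0.199

19.9%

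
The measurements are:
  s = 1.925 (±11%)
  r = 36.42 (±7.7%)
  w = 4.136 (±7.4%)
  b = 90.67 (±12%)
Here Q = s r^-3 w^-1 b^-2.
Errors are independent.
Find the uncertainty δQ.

4.2e-10

Since Q is a product/quotient, work with relative uncertainties:
  (1·δs/s)² = (1×0.110)² = 0.0121;  (-3·δr/r)² = (-3×0.0770)² = 0.0534;  (-1·δw/w)² = (-1×0.0740)² = 0.00548;  (-2·δb/b)² = (-2×0.120)² = 0.0576
δQ/Q = √(0.129) = 0.359
Q = 1.172e-09, so δQ = 0.359 × 1.172e-09 = 4.2e-10.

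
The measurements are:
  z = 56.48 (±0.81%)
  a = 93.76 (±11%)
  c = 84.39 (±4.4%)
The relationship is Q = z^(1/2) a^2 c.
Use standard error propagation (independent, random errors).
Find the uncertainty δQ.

Products/powers → add relative errors in quadrature, weighted by exponent:
  (½·δz/z)² = (0.5×0.00810)² = 1.64e-05;  (2·δa/a)² = (2×0.110)² = 0.0484;  (1·δc/c)² = (1×0.0440)² = 0.00194
δQ/Q = √(0.0504) = 0.224
Q = 5.575e+06, so δQ = 0.224 × 5.575e+06 = 1.25e+06.

1.25e+06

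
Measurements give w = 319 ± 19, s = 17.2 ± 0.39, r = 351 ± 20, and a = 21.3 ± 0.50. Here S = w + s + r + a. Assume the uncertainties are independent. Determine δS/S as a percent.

Sums and differences: (δS)² = Σ (cᵢ δxᵢ)².
  (δw)² = 361;  (δs)² = 0.152;  (δr)² = 400;  (δa)² = 0.250
δS = √(761) = 27.6
S = 708, so δS/S = 27.6/708 = 0.0389.

3.89%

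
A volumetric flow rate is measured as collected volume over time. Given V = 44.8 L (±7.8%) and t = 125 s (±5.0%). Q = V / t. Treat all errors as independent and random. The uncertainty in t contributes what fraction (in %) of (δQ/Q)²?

(δQ/Q)² = (1·δV/V)² + (-1·δt/t)²
  V term: (1×0.0780)² = 0.00608
  t term: (-1×0.0500)² = 0.00250
Total = 0.00858. Share from t = 0.00250/0.00858 = 0.291.

29.1%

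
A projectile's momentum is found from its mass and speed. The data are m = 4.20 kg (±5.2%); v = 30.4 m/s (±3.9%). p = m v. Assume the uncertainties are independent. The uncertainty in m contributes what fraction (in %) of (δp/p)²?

(δp/p)² = (1·δm/m)² + (1·δv/v)²
  m term: (1×0.0520)² = 0.00270
  v term: (1×0.0390)² = 0.00152
Total = 0.00423. Share from m = 0.00270/0.00423 = 0.640.

64.0%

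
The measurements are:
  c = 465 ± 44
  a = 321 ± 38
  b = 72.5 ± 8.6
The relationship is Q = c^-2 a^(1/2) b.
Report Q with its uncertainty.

0.00601 ± 0.00139

Each factor contributes (exponent × relative error)² to (δQ/Q)²:
  (-2·δc/c)² = (-2×0.0946)² = 0.0358;  (½·δa/a)² = (0.5×0.118)² = 0.00350;  (1·δb/b)² = (1×0.119)² = 0.0141
δQ/Q = √(0.0534) = 0.231
Q = 0.00601, so δQ = 0.231 × 0.00601 = 0.00139.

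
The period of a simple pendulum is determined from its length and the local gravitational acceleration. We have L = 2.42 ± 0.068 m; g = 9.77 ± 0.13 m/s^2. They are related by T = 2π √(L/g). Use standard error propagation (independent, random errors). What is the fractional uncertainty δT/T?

Each factor contributes (exponent × relative error)² to (δT/T)²:
  (½·δL/L)² = (0.5×0.0281)² = 0.000197;  (−½·δg/g)² = (-0.5×0.0133)² = 4.43e-05
δT/T = √(0.000242) = 0.0155

0.0155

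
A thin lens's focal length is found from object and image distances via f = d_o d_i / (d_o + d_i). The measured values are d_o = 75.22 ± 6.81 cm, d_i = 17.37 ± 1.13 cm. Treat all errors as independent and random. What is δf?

0.783 cm

∂f/∂d_o = (d_i/(d_o+d_i))² = 0.0352;  ∂f/∂d_i = (d_o/(d_o+d_i))² = 0.660
δf = √((∂f/∂d_o · δd_o)² + (∂f/∂d_i · δd_i)²) = √(0.0574 + 0.556) = 0.783 cm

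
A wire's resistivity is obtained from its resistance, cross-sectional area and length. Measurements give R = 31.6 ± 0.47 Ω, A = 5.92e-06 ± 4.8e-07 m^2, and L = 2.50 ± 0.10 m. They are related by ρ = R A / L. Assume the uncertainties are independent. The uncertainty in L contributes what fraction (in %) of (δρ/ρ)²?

(δρ/ρ)² = (1·δR/R)² + (1·δA/A)² + (-1·δL/L)²
  R term: (1×0.0149)² = 0.000221
  A term: (1×0.0811)² = 0.00657
  L term: (-1×0.0400)² = 0.00160
Total = 0.00840. Share from L = 0.00160/0.00840 = 0.191.

19.1%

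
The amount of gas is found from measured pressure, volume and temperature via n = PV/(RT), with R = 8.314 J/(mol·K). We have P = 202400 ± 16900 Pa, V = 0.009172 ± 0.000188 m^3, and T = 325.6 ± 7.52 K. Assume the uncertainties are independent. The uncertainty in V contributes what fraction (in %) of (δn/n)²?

5.30%

(δn/n)² = (1·δP/P)² + (1·δV/V)² + (-1·δT/T)²
  P term: (1×0.0835)² = 0.00697
  V term: (1×0.0205)² = 0.000420
  T term: (-1×0.0231)² = 0.000533
Total = 0.00793. Share from V = 0.000420/0.00793 = 0.0530.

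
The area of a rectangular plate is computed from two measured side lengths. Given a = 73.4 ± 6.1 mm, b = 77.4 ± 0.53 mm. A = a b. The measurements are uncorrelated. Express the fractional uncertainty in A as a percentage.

A is a product of powers, so relative uncertainties combine in quadrature:
  (1·δa/a)² = (1×0.0831)² = 0.00691;  (1·δb/b)² = (1×0.00685)² = 4.69e-05
δA/A = √(0.00695) = 0.0834

8.34%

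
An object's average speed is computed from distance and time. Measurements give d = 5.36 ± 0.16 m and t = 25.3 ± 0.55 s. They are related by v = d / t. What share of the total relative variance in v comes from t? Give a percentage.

(δv/v)² = (1·δd/d)² + (-1·δt/t)²
  d term: (1×0.0299)² = 0.000891
  t term: (-1×0.0217)² = 0.000473
Total = 0.00136. Share from t = 0.000473/0.00136 = 0.347.

34.7%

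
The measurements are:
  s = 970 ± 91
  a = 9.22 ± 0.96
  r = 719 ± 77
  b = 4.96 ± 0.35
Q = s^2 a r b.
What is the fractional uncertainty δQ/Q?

Relative error in a monomial: (δQ/Q)² = Σ (nᵢ · δxᵢ/xᵢ)².
  (2·δs/s)² = (2×0.0938)² = 0.0352;  (1·δa/a)² = (1×0.104)² = 0.0108;  (1·δr/r)² = (1×0.107)² = 0.0115;  (1·δb/b)² = (1×0.0706)² = 0.00498
δQ/Q = √(0.0625) = 0.250

0.250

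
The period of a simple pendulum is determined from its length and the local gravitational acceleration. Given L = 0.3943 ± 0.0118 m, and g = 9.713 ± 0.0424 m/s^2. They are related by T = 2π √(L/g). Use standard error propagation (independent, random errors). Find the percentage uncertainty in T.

T is a product of powers, so relative uncertainties combine in quadrature:
  (½·δL/L)² = (0.5×0.0299)² = 0.000224;  (−½·δg/g)² = (-0.5×0.00437)² = 4.76e-06
δT/T = √(0.000229) = 0.0151

1.51%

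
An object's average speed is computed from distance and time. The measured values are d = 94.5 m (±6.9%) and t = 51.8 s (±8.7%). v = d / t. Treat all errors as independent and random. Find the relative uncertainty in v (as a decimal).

0.111

For a monomial v ∝ d, t^-1, fractional errors add in quadrature:
  (1·δd/d)² = (1×0.0690)² = 0.00476;  (-1·δt/t)² = (-1×0.0870)² = 0.00757
δv/v = √(0.0123) = 0.111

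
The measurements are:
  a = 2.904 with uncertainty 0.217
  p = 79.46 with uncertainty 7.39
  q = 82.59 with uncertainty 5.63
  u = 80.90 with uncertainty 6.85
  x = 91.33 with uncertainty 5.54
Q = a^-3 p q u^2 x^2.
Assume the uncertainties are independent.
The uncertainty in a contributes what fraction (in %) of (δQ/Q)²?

47.0%

(δQ/Q)² = (-3·δa/a)² + (1·δp/p)² + (1·δq/q)² + (2·δu/u)² + (2·δx/x)²
  a term: (-3×0.0747)² = 0.0503
  p term: (1×0.0930)² = 0.00865
  q term: (1×0.0682)² = 0.00465
  u term: (2×0.0847)² = 0.0287
  x term: (2×0.0607)² = 0.0147
Total = 0.107. Share from a = 0.0503/0.107 = 0.470.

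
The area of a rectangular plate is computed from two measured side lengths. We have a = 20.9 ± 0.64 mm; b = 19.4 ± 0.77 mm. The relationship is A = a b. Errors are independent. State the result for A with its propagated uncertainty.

Products/powers → add relative errors in quadrature, weighted by exponent:
  (1·δa/a)² = (1×0.0306)² = 0.000938;  (1·δb/b)² = (1×0.0397)² = 0.00158
δA/A = √(0.00251) = 0.0501
A = 405 mm^2, so δA = 0.0501 × 405 = 20.3 mm^2.

405 ± 20.3 mm^2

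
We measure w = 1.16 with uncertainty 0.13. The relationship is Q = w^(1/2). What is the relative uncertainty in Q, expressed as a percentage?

5.60%

For a monomial Q ∝ w^(1/2), fractional errors add in quadrature:
  (½·δw/w)² = (0.5×0.112)² = 0.00314
δQ/Q = √(0.00314) = 0.0560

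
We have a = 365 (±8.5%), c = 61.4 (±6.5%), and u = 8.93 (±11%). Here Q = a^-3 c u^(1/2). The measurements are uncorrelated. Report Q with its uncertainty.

Each factor contributes (exponent × relative error)² to (δQ/Q)²:
  (-3·δa/a)² = (-3×0.0850)² = 0.0650;  (1·δc/c)² = (1×0.0650)² = 0.00423;  (½·δu/u)² = (0.5×0.110)² = 0.00302
δQ/Q = √(0.0723) = 0.269
Q = 3.77e-06, so δQ = 0.269 × 3.77e-06 = 1.01e-06.

(3.77 ± 1.01) × 10^-6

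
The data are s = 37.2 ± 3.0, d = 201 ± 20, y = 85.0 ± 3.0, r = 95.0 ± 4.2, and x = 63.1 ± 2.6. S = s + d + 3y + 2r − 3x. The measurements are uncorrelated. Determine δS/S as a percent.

Sums and differences: (δS)² = Σ (cᵢ δxᵢ)².
  (δs)² = 9.00;  (δd)² = 400;  (3·δy)² = 81.0;  (2·δr)² = 70.6;  (3·δx)² = 60.8
δS = √(621) = 24.9
S = 494, so δS/S = 24.9/494 = 0.0505.

5.05%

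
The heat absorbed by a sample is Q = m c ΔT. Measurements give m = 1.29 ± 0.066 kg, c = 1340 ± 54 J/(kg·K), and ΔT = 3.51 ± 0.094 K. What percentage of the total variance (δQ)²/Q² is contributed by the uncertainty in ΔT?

(δQ/Q)² = (1·δm/m)² + (1·δc/c)² + (1·δΔT/ΔT)²
  m term: (1×0.0512)² = 0.00262
  c term: (1×0.0403)² = 0.00162
  ΔT term: (1×0.0268)² = 0.000717
Total = 0.00496. Share from ΔT = 0.000717/0.00496 = 0.145.

14.5%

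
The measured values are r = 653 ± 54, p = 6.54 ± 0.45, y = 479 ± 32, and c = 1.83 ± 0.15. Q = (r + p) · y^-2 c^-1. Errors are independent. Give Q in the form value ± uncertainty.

0.00157 ± 0.000278

Let u = r + p = 660. δu = √(δr² + δp²) = √(2920 + 0.203) = 54.0, so δu/u = 0.0819.
Q is then a monomial in u, y, c:
δQ/Q = √((δu/u)² + (-2·δy/y)² + (-1·δc/c)²) = √(0.00670 + 0.0179 + 0.00672) = 0.177
Q = 0.00157, so δQ = 0.177 × 0.00157 = 0.000278.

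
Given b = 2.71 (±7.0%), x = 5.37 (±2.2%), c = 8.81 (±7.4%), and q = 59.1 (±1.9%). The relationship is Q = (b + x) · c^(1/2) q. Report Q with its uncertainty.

Let u = b + x = 8.08. δu = √(δb² + δx²) = √(0.0360 + 0.0140) = 0.223, so δu/u = 0.0277.
Q is then a monomial in u, c, q:
δQ/Q = √((δu/u)² + (½·δc/c)² + (1·δq/q)²) = √(0.000765 + 0.00137 + 0.000361) = 0.0499
Q = 1420, so δQ = 0.0499 × 1420 = 70.8.

1420 ± 70.8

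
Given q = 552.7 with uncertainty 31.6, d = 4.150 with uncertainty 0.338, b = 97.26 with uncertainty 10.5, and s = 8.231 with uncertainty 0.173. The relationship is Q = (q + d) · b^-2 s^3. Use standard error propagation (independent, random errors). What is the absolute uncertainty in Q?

7.62

Let u = q + d = 556.9. δu = √(δq² + δd²) = √(999 + 0.114) = 31.6, so δu/u = 0.0568.
Q is then a monomial in u, b, s:
δQ/Q = √((δu/u)² + (-2·δb/b)² + (3·δs/s)²) = √(0.00322 + 0.0466 + 0.00398) = 0.232
Q = 32.83, so δQ = 0.232 × 32.83 = 7.62.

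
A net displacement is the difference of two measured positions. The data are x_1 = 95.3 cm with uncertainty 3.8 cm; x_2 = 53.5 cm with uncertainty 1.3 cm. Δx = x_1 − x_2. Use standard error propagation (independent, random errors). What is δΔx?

Δx is a linear combination, so absolute uncertainties add in quadrature:
  (δx_1)² = 14.4;  (δx_2)² = 1.69
δΔx = √(16.1) = 4.02 cm

4.02 cm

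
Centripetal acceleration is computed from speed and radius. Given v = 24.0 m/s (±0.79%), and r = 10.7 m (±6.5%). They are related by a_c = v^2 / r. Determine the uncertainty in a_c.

3.60 m/s^2

Since a_c is a product/quotient, work with relative uncertainties:
  (2·δv/v)² = (2×0.00790)² = 0.000250;  (-1·δr/r)² = (-1×0.0650)² = 0.00423
δa_c/a_c = √(0.00447) = 0.0669
a_c = 53.8 m/s^2, so δa_c = 0.0669 × 53.8 = 3.60 m/s^2.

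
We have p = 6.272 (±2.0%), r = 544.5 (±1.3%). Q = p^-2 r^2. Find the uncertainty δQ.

Each factor contributes (exponent × relative error)² to (δQ/Q)²:
  (-2·δp/p)² = (-2×0.0200)² = 0.00160;  (2·δr/r)² = (2×0.0130)² = 0.000676
δQ/Q = √(0.00228) = 0.0477
Q = 7537, so δQ = 0.0477 × 7537 = 360.

360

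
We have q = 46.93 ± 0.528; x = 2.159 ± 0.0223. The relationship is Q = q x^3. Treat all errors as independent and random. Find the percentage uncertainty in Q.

3.30%

Q is a product of powers, so relative uncertainties combine in quadrature:
  (1·δq/q)² = (1×0.0113)² = 0.000127;  (3·δx/x)² = (3×0.0103)² = 0.000960
δQ/Q = √(0.00109) = 0.0330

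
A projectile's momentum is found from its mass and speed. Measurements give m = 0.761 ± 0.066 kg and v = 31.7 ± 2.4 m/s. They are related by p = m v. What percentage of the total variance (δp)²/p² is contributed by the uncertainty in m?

56.8%

(δp/p)² = (1·δm/m)² + (1·δv/v)²
  m term: (1×0.0867)² = 0.00752
  v term: (1×0.0757)² = 0.00573
Total = 0.0133. Share from m = 0.00752/0.0133 = 0.568.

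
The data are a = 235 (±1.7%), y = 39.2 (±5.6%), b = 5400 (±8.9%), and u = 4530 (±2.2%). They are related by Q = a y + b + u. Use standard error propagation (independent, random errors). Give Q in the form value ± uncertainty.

Let p = a·y = 9210. δp/p = √((1·δa/a)² + (1·δy/y)²) = √(0.000289 + 0.00314) = 0.0585, so δp = 539.
Q = p + b + u: δQ = √(δp² + δb² + δu²) = √(2.91e+05 + 2.31e+05 + 9930) = 729
Q = 19100.

19100 ± 729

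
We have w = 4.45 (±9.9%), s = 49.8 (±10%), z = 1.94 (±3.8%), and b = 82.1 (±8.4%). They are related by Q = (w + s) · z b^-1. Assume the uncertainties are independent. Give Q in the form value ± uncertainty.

Let u = w + s = 54.2. δu = √(δw² + δs²) = √(0.194 + 24.8) = 5.00, so δu/u = 0.0922.
Q is then a monomial in u, z, b:
δQ/Q = √((δu/u)² + (1·δz/z)² + (-1·δb/b)²) = √(0.00849 + 0.00144 + 0.00706) = 0.130
Q = 1.28, so δQ = 0.130 × 1.28 = 0.167.

1.28 ± 0.167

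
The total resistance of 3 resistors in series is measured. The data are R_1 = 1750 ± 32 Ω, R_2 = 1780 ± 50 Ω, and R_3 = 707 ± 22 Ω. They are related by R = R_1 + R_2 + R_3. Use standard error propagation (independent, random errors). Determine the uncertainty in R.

Each term contributes (cᵢ δxᵢ)² to (δR)²:
  (δR_1)² = 1020;  (δR_2)² = 2500;  (δR_3)² = 484
δR = √(4010) = 63.3 Ω

63.3 Ω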